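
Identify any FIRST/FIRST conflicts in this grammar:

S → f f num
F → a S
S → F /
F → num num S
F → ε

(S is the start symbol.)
A FIRST/FIRST conflict occurs when two productions N → α and N → β for the same non-terminal have FIRST(α) ∩ FIRST(β) ≠ ∅ (with ε ∈ FIRST of a nullable right-hand side, so two nullable alternatives also conflict).

FIRST sets of the non-terminals at (or reachable through a nullable prefix from) the front of some alternative:
  FIRST(F) = { 'a', 'num', ε }

Productions for S:
  S → f f num: FIRST = { 'f' }
  S → F /: FIRST = { '/', 'a', 'num' }
Productions for F:
  F → a S: FIRST = { 'a' }
  F → num num S: FIRST = { 'num' }
  F → ε: FIRST = { ε }

All alternatives of each non-terminal have pairwise disjoint FIRST sets.

Answer: No FIRST/FIRST conflicts.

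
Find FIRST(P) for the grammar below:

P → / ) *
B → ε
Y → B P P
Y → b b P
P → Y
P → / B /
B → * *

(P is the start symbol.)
{ '*', '/', 'b' }

To compute FIRST(P), examine every production with P on the left-hand side, reading each right-hand side left to right until a non-nullable symbol is reached.

FIRST sets of the other non-terminals involved (by the same procedure, iterated to a fixed point):
  FIRST(Y) = { '*', '/', 'b' }

From P → / ) *:
  - '/' is a terminal: add '/' and stop
From P → Y:
  - Y is a non-terminal: add FIRST(Y) \ {ε} = { '*', '/', 'b' }
    Y is not nullable, so stop
From P → / B /:
  - '/' is a terminal: add '/' and stop

Collecting: FIRST(P) = { '*', '/', 'b' }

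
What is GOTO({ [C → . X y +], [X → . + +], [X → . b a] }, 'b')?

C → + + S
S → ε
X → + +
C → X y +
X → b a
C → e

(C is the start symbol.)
GOTO(I, 'b') = CLOSURE({ [A → αX.β] : [A → α.Xβ] ∈ I, X = 'b' })

Items with dot before 'b', with the dot advanced:
  [X → . b a] → [X → b . a]
Closure adds nothing (no advanced item has the dot before a non-terminal).

GOTO = { [X → b . a] }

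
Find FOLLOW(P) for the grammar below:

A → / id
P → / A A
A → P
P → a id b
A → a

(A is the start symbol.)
{ $, '/', 'a' }

To compute FOLLOW(P), find every occurrence of P on a right-hand side N → α P β: add FIRST(β) \ {ε}, and if β is empty or nullable also add FOLLOW(N). Iterate to a fixed point.

In A → P: P is at the end, add FOLLOW(A)

The FOLLOW sets referred to above (computed the same way, to a fixed point):
  FOLLOW(A) = { $, '/', 'a' }

Taking the union: FOLLOW(P) = { $, '/', 'a' }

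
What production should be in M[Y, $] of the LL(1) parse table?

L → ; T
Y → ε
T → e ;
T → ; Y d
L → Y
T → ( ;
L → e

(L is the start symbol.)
Y → ε

To find M[Y, $], we find productions for Y where $ is in the predict set (PREDICT(N → α) = (FIRST(α) \ {ε}) ∪ (FOLLOW(N) if α ⇒* ε)).

Relevant sets:
  FOLLOW(Y) = { $, 'd' }

Y → ε: PREDICT = { $, 'd' }
  $ is in predict set, so this production goes in M[Y, $]

M[Y, $] = Y → ε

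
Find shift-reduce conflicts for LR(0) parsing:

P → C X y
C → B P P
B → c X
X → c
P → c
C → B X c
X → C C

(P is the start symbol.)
A shift-reduce conflict occurs when an LR(0) state has both:
  - a complete (reduce) item [A → α .] (dot at the end), and
  - a shift item [B → β . c γ] (dot before a terminal).

Augment with P' → P and build the canonical LR(0) collection (I0 = CLOSURE({[P' → . P]}), then GOTO on every symbol after a dot until no new states appear). It has 19 states:
  I0: { [B → . c X], [C → . B P P], [C → . B X c], [P → . C X y], [P → . c], [P' → . P] }  — shift
  I1: { [B → . c X], [C → . B P P], [C → . B X c], [C → B . P P], [C → B . X c], [P → . C X y], [P → . c], [X → . C C], [X → . c] }  — shift
  I2: { [B → . c X], [C → . B P P], [C → . B X c], [P → C . X y], [X → . C C], [X → . c] }  — shift
  I3: { [P' → P .] }  — accept
  I4: { [B → . c X], [B → c . X], [C → . B P P], [C → . B X c], [P → c .], [X → . C C], [X → . c] }  — shift, reduce
  I5: { [B → . c X], [C → . B P P], [C → . B X c], [X → C . C] }  — shift
  I6: { [B → c X .] }  — reduce
  I7: { [B → . c X], [B → c . X], [C → . B P P], [C → . B X c], [X → . C C], [X → . c], [X → c .] }  — shift, reduce
  I8: { [X → C C .] }  — reduce
  I9: { [B → . c X], [B → c . X], [C → . B P P], [C → . B X c], [X → . C C], [X → . c] }  — shift
  I10: { [P → C X . y] }  — shift
  I11: { [P → C X y .] }  — reduce
  I12: { [B → . c X], [C → . B P P], [C → . B X c], [P → C . X y], [X → . C C], [X → . c], [X → C . C] }  — shift
  I13: { [B → . c X], [C → . B P P], [C → . B X c], [C → B P . P], [P → . C X y], [P → . c] }  — shift
  I14: { [C → B X . c] }  — shift
  I15: { [B → . c X], [B → c . X], [C → . B P P], [C → . B X c], [P → c .], [X → . C C], [X → . c], [X → c .] }  — shift, 2 reduces
  I16: { [C → B X c .] }  — reduce
  I17: { [C → B P P .] }  — reduce
  I18: { [B → . c X], [C → . B P P], [C → . B X c], [X → C . C], [X → C C .] }  — shift, reduce

I4 contains reduce item [P → c .] and shift items [B → . c X], [X → . c] — shift-reduce conflict.
I7 contains reduce item [X → c .] and shift items [B → . c X], [X → . c] — shift-reduce conflict.
I15 contains reduce items [P → c .], [X → c .] and shift items [B → . c X], [X → . c] — shift-reduce conflict.
I18 contains reduce item [X → C C .] and shift item [B → . c X] — shift-reduce conflict.

Answer: Yes — I4: [P → c .] vs [B → . c X]; I7: [X → c .] vs [B → . c X]; I15: [P → c .] vs [B → . c X]; I18: [X → C C .] vs [B → . c X]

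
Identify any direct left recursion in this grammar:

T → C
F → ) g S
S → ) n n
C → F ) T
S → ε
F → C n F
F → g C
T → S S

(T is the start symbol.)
Direct left recursion occurs when N → N α for some non-terminal N (the right-hand side begins with the left-hand side itself).

T → C: starts with C
F → ) g S: starts with ')'
S → ) n n: starts with ')'
C → F ) T: starts with F
S → ε: starts with ε
F → C n F: starts with C
F → g C: starts with g
T → S S: starts with S

No direct left recursion found.

Answer: No direct left recursion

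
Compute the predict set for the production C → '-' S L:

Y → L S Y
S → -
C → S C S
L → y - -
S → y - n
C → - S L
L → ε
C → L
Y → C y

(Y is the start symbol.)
{ '-' }

PREDICT(C → '-' S L) = (FIRST(RHS) \ {ε}) ∪ (FOLLOW(C) if ε ∈ FIRST(RHS), i.e. RHS ⇒* ε)
FIRST('-' S L) = { '-' }
ε ∉ FIRST('-' S L), so FOLLOW(C) is not added.
PREDICT(C → '-' S L) = { '-' }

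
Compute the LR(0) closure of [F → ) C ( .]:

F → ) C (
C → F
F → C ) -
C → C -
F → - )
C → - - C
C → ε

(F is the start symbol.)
{ [F → ) C ( .] }

To compute CLOSURE, for each item [A → α.Bβ] where B is a non-terminal, add [B → .γ] for all productions B → γ; repeat for the newly added items until nothing changes.

Start with: [F → ) C ( .]
The dot is at the end, so nothing is added.

CLOSURE = { [F → ) C ( .] }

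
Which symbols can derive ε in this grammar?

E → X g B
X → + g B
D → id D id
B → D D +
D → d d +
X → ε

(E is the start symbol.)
{ 'X' }

A non-terminal is nullable if it can derive ε (the empty string): either it has an ε-production, or it has a production whose right-hand side consists entirely of nullable non-terminals.

ε-productions: X → ε
So X is immediately nullable.
No further non-terminal can be added: every production for the remaining non-terminals contains a terminal or a non-nullable non-terminal.
Nullable = { 'X' }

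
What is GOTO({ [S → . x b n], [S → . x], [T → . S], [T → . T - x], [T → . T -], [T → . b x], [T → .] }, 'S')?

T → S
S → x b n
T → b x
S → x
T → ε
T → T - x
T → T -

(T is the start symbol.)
GOTO(I, 'S') = CLOSURE({ [A → αX.β] : [A → α.Xβ] ∈ I, X = 'S' })

Items with dot before 'S', with the dot advanced:
  [T → . S] → [T → S .]
Closure adds nothing (no advanced item has the dot before a non-terminal).

GOTO = { [T → S .] }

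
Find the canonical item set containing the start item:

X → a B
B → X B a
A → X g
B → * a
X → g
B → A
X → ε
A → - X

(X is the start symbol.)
{ [X → . a B], [X → . g], [X → .], [X' → . X] }

First, augment the grammar with X' → X
I₀ = CLOSURE({ [X' → . X] }):
  [X' → . X] has the dot before X: add [X → . a B], [X → . g], [X → .]
No further items can be added.

I₀ = { [X → . a B], [X → . g], [X → .], [X' → . X] }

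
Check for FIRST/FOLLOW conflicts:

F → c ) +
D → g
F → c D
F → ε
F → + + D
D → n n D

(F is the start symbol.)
A FIRST/FOLLOW conflict occurs when a non-terminal N has a nullable alternative N → β (β ⇒* ε) and another alternative N → α with FIRST(α) ∩ FOLLOW(N) ≠ ∅: on such a lookahead the parser cannot decide between expanding α and letting N vanish via β.

Nullable non-terminals: F.

F: nullable alternative(s) F → ε; FOLLOW(F) = { $ }
  F → c ) +: FIRST \ {ε} = { 'c' } — disjoint from FOLLOW(F)
  F → c D: FIRST \ {ε} = { 'c' } — disjoint from FOLLOW(F)
  F → ε: FIRST \ {ε} = { } — this is the only nullable alternative, skip
  F → + + D: FIRST \ {ε} = { '+' } — disjoint from FOLLOW(F)

D has no nullable alternative, so no FIRST/FOLLOW check is needed there.

No FIRST/FOLLOW conflicts found.

Answer: No FIRST/FOLLOW conflicts.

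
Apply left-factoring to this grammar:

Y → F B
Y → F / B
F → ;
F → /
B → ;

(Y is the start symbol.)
Y → F Y'
Y' → B
Y' → / B
F → ;
F → /
B → ;

Left-factoring transforms A → αβ₁ | αβ₂ into A → αA' and A' → β₁ | β₂
(α is the longest common prefix among the alternatives). Repeat until
no nonterminal has two alternatives with a common prefix.

Round 1: Y has alternatives sharing prefix 'F'. Introduce Y': Y → F Y'
  Add: Y' → B
  Add: Y' → / B

No remaining common prefixes — done.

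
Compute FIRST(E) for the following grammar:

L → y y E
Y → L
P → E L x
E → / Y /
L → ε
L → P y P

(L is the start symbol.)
From E → / Y /:
  - '/' is a terminal: add '/' and stop

Collecting: FIRST(E) = { '/' }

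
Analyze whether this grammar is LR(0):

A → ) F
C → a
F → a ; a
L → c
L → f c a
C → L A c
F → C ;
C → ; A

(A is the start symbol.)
No. Shift-reduce conflict between [C → a .] and [F → a . ; a]

Augment with A' → A and build the canonical LR(0) collection (I0 = CLOSURE({[A' → . A]}), then GOTO on every symbol after a dot until no new states appear). It has 18 states:
  I0: { [A → . ) F], [A' → . A] }  — shift
  I1: { [A → ) . F], [C → . ; A], [C → . L A c], [C → . a], [F → . C ;], [F → . a ; a], [L → . c], [L → . f c a] }  — shift
  I2: { [A' → A .] }  — accept
  I3: { [A → . ) F], [C → ; . A] }  — shift
  I4: { [F → C . ;] }  — shift
  I5: { [A → ) F .] }  — reduce
  I6: { [A → . ) F], [C → L . A c] }  — shift
  I7: { [C → a .], [F → a . ; a] }  — shift, reduce
  I8: { [L → c .] }  — reduce
  I9: { [L → f . c a] }  — shift
  I10: { [L → f c . a] }  — shift
  I11: { [L → f c a .] }  — reduce
  I12: { [F → a ; . a] }  — shift
  I13: { [F → a ; a .] }  — reduce
  I14: { [C → L A . c] }  — shift
  I15: { [C → L A c .] }  — reduce
  I16: { [F → C ; .] }  — reduce
  I17: { [C → ; A .] }  — reduce

Conflict in state I7:
  Shift-reduce conflict between [C → a .] and [F → a . ; a]
So the grammar is NOT LR(0).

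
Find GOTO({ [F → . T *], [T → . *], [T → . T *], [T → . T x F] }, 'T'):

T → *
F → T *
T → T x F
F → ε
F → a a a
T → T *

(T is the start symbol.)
GOTO(I, 'T') = CLOSURE({ [A → αX.β] : [A → α.Xβ] ∈ I, X = 'T' })

Items with dot before 'T', with the dot advanced:
  [F → . T *] → [F → T . *]
  [T → . T *] → [T → T . *]
  [T → . T x F] → [T → T . x F]
Closure adds nothing (no advanced item has the dot before a non-terminal).

GOTO = { [F → T . *], [T → T . *], [T → T . x F] }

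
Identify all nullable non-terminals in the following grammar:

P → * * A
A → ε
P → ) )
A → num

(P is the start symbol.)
{ 'A' }

A non-terminal is nullable if it can derive ε (the empty string): either it has an ε-production, or it has a production whose right-hand side consists entirely of nullable non-terminals.

ε-productions: A → ε
So A is immediately nullable.
No further non-terminal can be added: every production for the remaining non-terminals contains a terminal or a non-nullable non-terminal.
Nullable = { 'A' }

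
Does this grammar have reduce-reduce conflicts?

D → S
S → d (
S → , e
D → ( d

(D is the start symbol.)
No reduce-reduce conflicts

A reduce-reduce conflict occurs when an LR(0) state has two complete items [A → α .] and [B → β .] — both call for a reduction, and with no lookahead the parser cannot choose between them.

Augment with D' → D and build the canonical LR(0) collection (I0 = CLOSURE({[D' → . D]}), then GOTO on every symbol after a dot until no new states appear). It has 9 states:
  I0: { [D → . ( d], [D → . S], [D' → . D], [S → . , e], [S → . d (] }  — shift
  I1: { [D → ( . d] }  — shift
  I2: { [S → , . e] }  — shift
  I3: { [D' → D .] }  — accept
  I4: { [D → S .] }  — reduce
  I5: { [S → d . (] }  — shift
  I6: { [S → d ( .] }  — reduce
  I7: { [S → , e .] }  — reduce
  I8: { [D → ( d .] }  — reduce

No state contains more than one complete item.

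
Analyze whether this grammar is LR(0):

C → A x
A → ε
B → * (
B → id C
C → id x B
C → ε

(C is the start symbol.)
No. Shift-reduce conflict between [A → .] and [C → . id x B]

A grammar is LR(0) if no state in the canonical LR(0) collection has:
  - both a shift item (dot before a terminal) and a complete item (shift-reduce conflict), or
  - two or more complete items (reduce-reduce conflict; the accept item [C' → C .] counts as a complete item here).

Augment with C' → C and build the canonical LR(0) collection (I0 = CLOSURE({[C' → . C]}), then GOTO on every symbol after a dot until no new states appear). It has 11 states:
  I0: { [A → .], [C → . A x], [C → . id x B], [C → .], [C' → . C] }  — shift, 2 reduces
  I1: { [C → A . x] }  — shift
  I2: { [C' → C .] }  — accept
  I3: { [C → id . x B] }  — shift
  I4: { [B → . * (], [B → . id C], [C → id x . B] }  — shift
  I5: { [B → * . (] }  — shift
  I6: { [C → id x B .] }  — reduce
  I7: { [A → .], [B → id . C], [C → . A x], [C → . id x B], [C → .] }  — shift, 2 reduces
  I8: { [B → id C .] }  — reduce
  I9: { [B → * ( .] }  — reduce
  I10: { [C → A x .] }  — reduce

Conflict in state I0:
  Shift-reduce conflict between [A → .] and [C → . id x B]
So the grammar is NOT LR(0).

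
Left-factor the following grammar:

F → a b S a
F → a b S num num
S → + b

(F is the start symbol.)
Left-factoring transforms A → αβ₁ | αβ₂ into A → αA' and A' → β₁ | β₂
(α is the longest common prefix among the alternatives). Repeat until
no nonterminal has two alternatives with a common prefix.

Round 1: F has alternatives sharing prefix 'a b S'. Introduce F': F → a b S F'
  Add: F' → a
  Add: F' → num num

No remaining common prefixes — done.

Resulting grammar:
F → a b S F'
F' → a
F' → num num
S → + b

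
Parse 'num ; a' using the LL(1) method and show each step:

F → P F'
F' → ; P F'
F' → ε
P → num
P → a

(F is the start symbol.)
LL(1) parsing maintains a stack (initially the start symbol over $) and the input. At each step: if the stack top is a terminal, match it against the current input token; if it is a non-terminal N, replace it with the RHS of M[N, lookahead] (the unique production whose predict set contains the lookahead).

Stack is shown with the top on the left.

Stack     Input      Action
---------------------------
F $       num ; a $  output F → P F'
P F' $    num ; a $  output P → num
num F' $  num ; a $  match 'num'
F' $      ; a $      output F' → ; P F'
; P F' $  ; a $      match ';'
P F' $    a $        output P → a
a F' $    a $        match 'a'
F' $      $          output F' → ε
$         $          accept

The string is accepted.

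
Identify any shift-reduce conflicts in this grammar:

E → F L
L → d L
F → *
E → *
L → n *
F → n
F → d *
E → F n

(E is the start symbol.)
Yes — I9: [E → F n .] vs [L → n . *]

Augment with E' → E and build the canonical LR(0) collection (I0 = CLOSURE({[E' → . E]}), then GOTO on every symbol after a dot until no new states appear). It has 13 states:
  I0: { [E → . *], [E → . F L], [E → . F n], [E' → . E], [F → . *], [F → . d *], [F → . n] }  — shift
  I1: { [E → * .], [F → * .] }  — 2 reduces
  I2: { [E' → E .] }  — accept
  I3: { [E → F . L], [E → F . n], [L → . d L], [L → . n *] }  — shift
  I4: { [F → d . *] }  — shift
  I5: { [F → n .] }  — reduce
  I6: { [F → d * .] }  — reduce
  I7: { [E → F L .] }  — reduce
  I8: { [L → . d L], [L → . n *], [L → d . L] }  — shift
  I9: { [E → F n .], [L → n . *] }  — shift, reduce
  I10: { [L → n * .] }  — reduce
  I11: { [L → d L .] }  — reduce
  I12: { [L → n . *] }  — shift

I9 contains reduce item [E → F n .] and shift item [L → n . *] — shift-reduce conflict.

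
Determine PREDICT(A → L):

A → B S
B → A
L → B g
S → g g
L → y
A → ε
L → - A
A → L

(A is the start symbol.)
{ '-', 'g', 'y' }

PREDICT(A → L) = (FIRST(RHS) \ {ε}) ∪ (FOLLOW(A) if ε ∈ FIRST(RHS), i.e. RHS ⇒* ε)
FIRST(L) = { '-', 'g', 'y' }
FIRST(L) = { '-', 'g', 'y' }
ε ∉ FIRST(L), so FOLLOW(A) is not added.
PREDICT(A → L) = { '-', 'g', 'y' }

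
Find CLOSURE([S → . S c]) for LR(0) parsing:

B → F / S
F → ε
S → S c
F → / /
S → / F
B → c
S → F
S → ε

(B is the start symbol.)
To compute CLOSURE, for each item [A → α.Bβ] where B is a non-terminal, add [B → .γ] for all productions B → γ; repeat for the newly added items until nothing changes.

Start with: [S → . S c]
  [S → . S c] has the dot before S: add [S → . / F], [S → . F], [S → .]
  [S → . F] has the dot before F: add [F → .], [F → . / /]
No further items can be added.

CLOSURE = { [F → . / /], [F → .], [S → . / F], [S → . F], [S → . S c], [S → .] }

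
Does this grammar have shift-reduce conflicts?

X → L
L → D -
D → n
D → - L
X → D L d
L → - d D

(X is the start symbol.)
Yes — I6: [L → D - .] vs [D → . - L]

Augment with X' → X and build the canonical LR(0) collection (I0 = CLOSURE({[X' → . X]}), then GOTO on every symbol after a dot until no new states appear). It has 15 states:
  I0: { [D → . - L], [D → . n], [L → . - d D], [L → . D -], [X → . D L d], [X → . L], [X' → . X] }  — shift
  I1: { [D → - . L], [D → . - L], [D → . n], [L → - . d D], [L → . - d D], [L → . D -] }  — shift
  I2: { [D → . - L], [D → . n], [L → . - d D], [L → . D -], [L → D . -], [X → D . L d] }  — shift
  I3: { [X → L .] }  — reduce
  I4: { [X' → X .] }  — accept
  I5: { [D → n .] }  — reduce
  I6: { [D → - . L], [D → . - L], [D → . n], [L → - . d D], [L → . - d D], [L → . D -], [L → D - .] }  — shift, reduce
  I7: { [L → D . -] }  — shift
  I8: { [X → D L . d] }  — shift
  I9: { [X → D L d .] }  — reduce
  I10: { [L → D - .] }  — reduce
  I11: { [D → - L .] }  — reduce
  I12: { [D → . - L], [D → . n], [L → - d . D] }  — shift
  I13: { [D → - . L], [D → . - L], [D → . n], [L → . - d D], [L → . D -] }  — shift
  I14: { [L → - d D .] }  — reduce

I6 contains reduce item [L → D - .] and shift items [D → . - L], [D → . n], [L → . - d D], [L → - . d D] — shift-reduce conflict.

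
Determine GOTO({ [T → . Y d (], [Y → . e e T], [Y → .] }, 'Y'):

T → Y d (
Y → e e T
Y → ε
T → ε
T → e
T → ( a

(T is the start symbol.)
{ [T → Y . d (] }

GOTO(I, 'Y') = CLOSURE({ [A → αX.β] : [A → α.Xβ] ∈ I, X = 'Y' })

Items with dot before 'Y', with the dot advanced:
  [T → . Y d (] → [T → Y . d (]
Closure adds nothing (no advanced item has the dot before a non-terminal).

GOTO = { [T → Y . d (] }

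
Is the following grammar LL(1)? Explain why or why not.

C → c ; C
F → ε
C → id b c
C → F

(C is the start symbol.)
A grammar is LL(1) if for each non-terminal N with multiple productions, the predict sets of those productions are pairwise disjoint, where PREDICT(N → α) = (FIRST(α) \ {ε}) ∪ (FOLLOW(N) if α ⇒* ε).

Relevant sets:
  FIRST(F) = { ε }
  FOLLOW(C) = { $ }

For C:
  PREDICT(C → c ';' C) = { 'c' }
  PREDICT(C → id b c) = { 'id' }
  PREDICT(C → F) = { $ }
F has a single production, so nothing to check there.

All predict sets are disjoint. The grammar IS LL(1).

Answer: Yes, the grammar is LL(1).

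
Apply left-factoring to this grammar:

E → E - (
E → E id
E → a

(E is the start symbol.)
Left-factoring transforms A → αβ₁ | αβ₂ into A → αA' and A' → β₁ | β₂
(α is the longest common prefix among the alternatives). Repeat until
no nonterminal has two alternatives with a common prefix.

Round 1: E has alternatives sharing prefix 'E'. Introduce E': E → E E'
  Add: E' → - (
  Add: E' → id

No remaining common prefixes — done.

Resulting grammar:
E → E E'
E' → - (
E' → id
E → a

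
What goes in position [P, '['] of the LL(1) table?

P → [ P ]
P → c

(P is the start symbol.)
To find M[P, '['], we find productions for P where '[' is in the predict set (PREDICT(N → α) = (FIRST(α) \ {ε}) ∪ (FOLLOW(N) if α ⇒* ε)).

P → [ P ]: PREDICT = { '[' }
  '[' is in predict set, so this production goes in M[P, '[']
P → c: PREDICT = { 'c' }

M[P, '['] = P → [ P ]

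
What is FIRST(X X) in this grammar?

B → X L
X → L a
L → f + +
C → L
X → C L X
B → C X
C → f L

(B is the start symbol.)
{ 'f' }

FIRST sets of the non-terminals involved (from the grammar, by fixed-point iteration):
  FIRST(X) = { 'f' }

To compute FIRST(X X), process the symbols left to right:
Symbol X is a non-terminal. Add FIRST(X) \ {ε} = { 'f' }
X is not nullable (ε ∉ FIRST(X)), so stop here.
FIRST(X X) = { 'f' }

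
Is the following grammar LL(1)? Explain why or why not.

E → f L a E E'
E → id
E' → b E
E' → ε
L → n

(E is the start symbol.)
Relevant sets:
  FOLLOW(E') = { $, 'b' }

For E:
  PREDICT(E → f L a E E') = { 'f' }
  PREDICT(E → id) = { 'id' }
For E':
  PREDICT(E' → b E) = { 'b' }
  PREDICT(E' → ε) = { $, 'b' }
L has a single production, so nothing to check there.

Conflict found: Predict set conflict for E': { 'b' }
The grammar is NOT LL(1).

Answer: No. Predict set conflict for E': { 'b' }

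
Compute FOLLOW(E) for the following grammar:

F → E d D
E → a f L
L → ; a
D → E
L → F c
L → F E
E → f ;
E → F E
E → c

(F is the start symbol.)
To compute FOLLOW(E), find every occurrence of E on a right-hand side N → α E β: add FIRST(β) \ {ε}, and if β is empty or nullable also add FOLLOW(N). Iterate to a fixed point.

In F → E d D: E is followed by d D, add FIRST(d D) \ {ε} = { 'd' }
In D → E: E is at the end, add FOLLOW(D)
In L → F E: E is at the end, add FOLLOW(L)
In E → F E: E is at the end; this adds FOLLOW(E) to itself — nothing new

The FOLLOW sets referred to above (computed the same way, to a fixed point):
  FOLLOW(D) = { $, 'a', 'c', 'f' }
  FOLLOW(L) = { $, 'a', 'c', 'd', 'f' }

Taking the union: FOLLOW(E) = { $, 'a', 'c', 'd', 'f' }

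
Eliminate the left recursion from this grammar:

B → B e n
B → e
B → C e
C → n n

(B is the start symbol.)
B is directly left-recursive. The standard transformation for
  A → A α₁ | ... | A α_m | β₁ | ... | β_n
is
  A  → β₁ A' | ... | β_n A'
  A' → α₁ A' | ... | α_m A' | ε

B → e becomes B → e B'
B → C e becomes B → C e B'
B → B e n becomes B' → e n B'
Add B' → ε

Productions for other non-terminals are unchanged:
  C → n n

Resulting grammar:
B → e B'
B → C e B'
B' → e n B'
B' → ε
C → n n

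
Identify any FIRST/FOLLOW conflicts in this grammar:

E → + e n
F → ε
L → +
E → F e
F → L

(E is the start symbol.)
A FIRST/FOLLOW conflict occurs when a non-terminal N has a nullable alternative N → β (β ⇒* ε) and another alternative N → α with FIRST(α) ∩ FOLLOW(N) ≠ ∅: on such a lookahead the parser cannot decide between expanding α and letting N vanish via β.

Nullable non-terminals: F.
FIRST sets used below: FIRST(L) = { '+' }

F: nullable alternative(s) F → ε; FOLLOW(F) = { 'e' }
  F → ε: FIRST \ {ε} = { } — this is the only nullable alternative, skip
  F → L: FIRST \ {ε} = { '+' } — disjoint from FOLLOW(F)

E, L have no nullable alternative, so no FIRST/FOLLOW check is needed there.

No FIRST/FOLLOW conflicts found.

Answer: No FIRST/FOLLOW conflicts.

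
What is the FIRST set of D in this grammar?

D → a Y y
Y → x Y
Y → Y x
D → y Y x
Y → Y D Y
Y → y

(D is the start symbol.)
To compute FIRST(D), examine every production with D on the left-hand side, reading each right-hand side left to right until a non-nullable symbol is reached.

From D → a Y y:
  - a is a terminal: add 'a' and stop
From D → y Y x:
  - y is a terminal: add 'y' and stop

Collecting: FIRST(D) = { 'a', 'y' }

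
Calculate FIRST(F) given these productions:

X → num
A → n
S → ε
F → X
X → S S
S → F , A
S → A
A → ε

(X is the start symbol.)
{ ',', 'n', 'num', ε }

FIRST sets of the other non-terminals involved (by the same procedure, iterated to a fixed point):
  FIRST(X) = { ',', 'n', 'num', ε }

From F → X:
  - X is a non-terminal: add FIRST(X) \ {ε} = { ',', 'n', 'num' }
    X is nullable and nothing follows, so the whole right-hand side can vanish: ε ∈ FIRST(F)

Collecting: FIRST(F) = { ',', 'n', 'num', ε }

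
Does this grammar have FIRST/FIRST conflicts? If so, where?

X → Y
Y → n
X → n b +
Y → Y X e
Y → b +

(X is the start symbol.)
Yes. X → Y / X → n b '+' on { 'n' }; Y → n / Y → Y X e on { 'n' }; Y → Y X e / Y → b '+' on { 'b' }

A FIRST/FIRST conflict occurs when two productions N → α and N → β for the same non-terminal have FIRST(α) ∩ FIRST(β) ≠ ∅ (with ε ∈ FIRST of a nullable right-hand side, so two nullable alternatives also conflict).

FIRST sets of the non-terminals at (or reachable through a nullable prefix from) the front of some alternative:
  FIRST(Y) = { 'b', 'n' }

Productions for X:
  X → Y: FIRST = { 'b', 'n' }
  X → n b +: FIRST = { 'n' }
Productions for Y:
  Y → n: FIRST = { 'n' }
  Y → Y X e: FIRST = { 'b', 'n' }
  Y → b +: FIRST = { 'b' }

Conflict for X: X → Y and X → n b +
  Overlap: { 'n' }
Conflict for Y: Y → n and Y → Y X e
  Overlap: { 'n' }
Conflict for Y: Y → Y X e and Y → b +
  Overlap: { 'b' }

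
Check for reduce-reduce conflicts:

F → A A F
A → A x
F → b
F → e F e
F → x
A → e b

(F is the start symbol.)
Augment with F' → F and build the canonical LR(0) collection (I0 = CLOSURE({[F' → . F]}), then GOTO on every symbol after a dot until no new states appear). It has 15 states:
  I0: { [A → . A x], [A → . e b], [F → . A A F], [F → . b], [F → . e F e], [F → . x], [F' → . F] }  — shift
  I1: { [A → . A x], [A → . e b], [A → A . x], [F → A . A F] }  — shift
  I2: { [F' → F .] }  — accept
  I3: { [F → b .] }  — reduce
  I4: { [A → . A x], [A → . e b], [A → e . b], [F → . A A F], [F → . b], [F → . e F e], [F → . x], [F → e . F e] }  — shift
  I5: { [F → x .] }  — reduce
  I6: { [F → e F . e] }  — shift
  I7: { [A → e b .], [F → b .] }  — 2 reduces
  I8: { [F → e F e .] }  — reduce
  I9: { [A → . A x], [A → . e b], [A → A . x], [F → . A A F], [F → . b], [F → . e F e], [F → . x], [F → A A . F] }  — shift
  I10: { [A → e . b] }  — shift
  I11: { [A → A x .] }  — reduce
  I12: { [A → e b .] }  — reduce
  I13: { [F → A A F .] }  — reduce
  I14: { [A → A x .], [F → x .] }  — 2 reduces

I7 contains complete items [A → e b .], [F → b .] — reduce-reduce conflict.
I14 contains complete items [A → A x .], [F → x .] — reduce-reduce conflict.

Answer: Yes — I7: [A → e b .] vs [F → b .]; I14: [A → A x .] vs [F → x .]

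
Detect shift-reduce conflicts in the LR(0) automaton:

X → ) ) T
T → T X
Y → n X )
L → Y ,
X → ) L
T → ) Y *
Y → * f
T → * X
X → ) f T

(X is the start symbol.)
Augment with X' → X and build the canonical LR(0) collection (I0 = CLOSURE({[X' → . X]}), then GOTO on every symbol after a dot until no new states appear). It has 21 states:
  I0: { [X → . ) ) T], [X → . ) L], [X → . ) f T], [X' → . X] }  — shift
  I1: { [L → . Y ,], [X → ) . ) T], [X → ) . L], [X → ) . f T], [Y → . * f], [Y → . n X )] }  — shift
  I2: { [X' → X .] }  — accept
  I3: { [T → . ) Y *], [T → . * X], [T → . T X], [X → ) ) . T] }  — shift
  I4: { [Y → * . f] }  — shift
  I5: { [X → ) L .] }  — reduce
  I6: { [L → Y . ,] }  — shift
  I7: { [T → . ) Y *], [T → . * X], [T → . T X], [X → ) f . T] }  — shift
  I8: { [X → . ) ) T], [X → . ) L], [X → . ) f T], [Y → n . X )] }  — shift
  I9: { [Y → n X . )] }  — shift
  I10: { [Y → n X ) .] }  — reduce
  I11: { [T → ) . Y *], [Y → . * f], [Y → . n X )] }  — shift
  I12: { [T → * . X], [X → . ) ) T], [X → . ) L], [X → . ) f T] }  — shift
  I13: { [T → T . X], [X → ) f T .], [X → . ) ) T], [X → . ) L], [X → . ) f T] }  — shift, reduce
  I14: { [T → T X .] }  — reduce
  I15: { [T → * X .] }  — reduce
  I16: { [T → ) Y . *] }  — shift
  I17: { [T → ) Y * .] }  — reduce
  I18: { [L → Y , .] }  — reduce
  I19: { [Y → * f .] }  — reduce
  I20: { [T → T . X], [X → ) ) T .], [X → . ) ) T], [X → . ) L], [X → . ) f T] }  — shift, reduce

I13 contains reduce item [X → ) f T .] and shift items [X → . ) ) T], [X → . ) L], [X → . ) f T] — shift-reduce conflict.
I20 contains reduce item [X → ) ) T .] and shift items [X → . ) ) T], [X → . ) L], [X → . ) f T] — shift-reduce conflict.

Answer: Yes — I13: [X → ) f T .] vs [X → . ) ) T]; I20: [X → ) ) T .] vs [X → . ) ) T]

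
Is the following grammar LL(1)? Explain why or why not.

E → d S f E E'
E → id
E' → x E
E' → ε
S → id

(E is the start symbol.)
No. Predict set conflict for E': { 'x' }

Relevant sets:
  FOLLOW(E') = { $, 'x' }

For E:
  PREDICT(E → d S f E E') = { 'd' }
  PREDICT(E → id) = { 'id' }
For E':
  PREDICT(E' → x E) = { 'x' }
  PREDICT(E' → ε) = { $, 'x' }
S has a single production, so nothing to check there.

Conflict found: Predict set conflict for E': { 'x' }
The grammar is NOT LL(1).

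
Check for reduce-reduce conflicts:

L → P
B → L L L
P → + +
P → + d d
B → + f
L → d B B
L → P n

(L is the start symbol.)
A reduce-reduce conflict occurs when an LR(0) state has two complete items [A → α .] and [B → β .] — both call for a reduction, and with no lookahead the parser cannot choose between them.

Augment with L' → L and build the canonical LR(0) collection (I0 = CLOSURE({[L' → . L]}), then GOTO on every symbol after a dot until no new states appear). It has 16 states:
  I0: { [L → . P n], [L → . P], [L → . d B B], [L' → . L], [P → . + +], [P → . + d d] }  — shift
  I1: { [P → + . +], [P → + . d d] }  — shift
  I2: { [L' → L .] }  — accept
  I3: { [L → P . n], [L → P .] }  — shift, reduce
  I4: { [B → . + f], [B → . L L L], [L → . P n], [L → . P], [L → . d B B], [L → d . B B], [P → . + +], [P → . + d d] }  — shift
  I5: { [B → + . f], [P → + . +], [P → + . d d] }  — shift
  I6: { [B → . + f], [B → . L L L], [L → . P n], [L → . P], [L → . d B B], [L → d B . B], [P → . + +], [P → . + d d] }  — shift
  I7: { [B → L . L L], [L → . P n], [L → . P], [L → . d B B], [P → . + +], [P → . + d d] }  — shift
  I8: { [B → L L . L], [L → . P n], [L → . P], [L → . d B B], [P → . + +], [P → . + d d] }  — shift
  I9: { [B → L L L .] }  — reduce
  I10: { [L → d B B .] }  — reduce
  I11: { [P → + + .] }  — reduce
  I12: { [P → + d . d] }  — shift
  I13: { [B → + f .] }  — reduce
  I14: { [P → + d d .] }  — reduce
  I15: { [L → P n .] }  — reduce

No state contains more than one complete item.

Answer: No reduce-reduce conflicts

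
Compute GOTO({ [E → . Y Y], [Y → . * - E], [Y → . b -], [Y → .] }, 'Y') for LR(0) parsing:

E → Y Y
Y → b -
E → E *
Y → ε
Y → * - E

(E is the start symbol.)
{ [E → Y . Y], [Y → . * - E], [Y → . b -], [Y → .] }

GOTO(I, 'Y') = CLOSURE({ [A → αX.β] : [A → α.Xβ] ∈ I, X = 'Y' })

Items with dot before 'Y', with the dot advanced:
  [E → . Y Y] → [E → Y . Y]
Closure of the advanced items:
  [E → Y . Y] has the dot before Y: add [Y → . b -], [Y → .], [Y → . * - E]

GOTO = { [E → Y . Y], [Y → . * - E], [Y → . b -], [Y → .] }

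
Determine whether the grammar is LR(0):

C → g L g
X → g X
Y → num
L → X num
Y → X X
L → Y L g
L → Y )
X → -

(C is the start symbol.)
Yes, the grammar is LR(0)

Augment with C' → C and build the canonical LR(0) collection (I0 = CLOSURE({[C' → . C]}), then GOTO on every symbol after a dot until no new states appear). It has 16 states:
  I0: { [C → . g L g], [C' → . C] }  — shift
  I1: { [C' → C .] }  — accept
  I2: { [C → g . L g], [L → . X num], [L → . Y )], [L → . Y L g], [X → . -], [X → . g X], [Y → . X X], [Y → . num] }  — shift
  I3: { [X → - .] }  — reduce
  I4: { [C → g L . g] }  — shift
  I5: { [L → X . num], [X → . -], [X → . g X], [Y → X . X] }  — shift
  I6: { [L → . X num], [L → . Y )], [L → . Y L g], [L → Y . )], [L → Y . L g], [X → . -], [X → . g X], [Y → . X X], [Y → . num] }  — shift
  I7: { [X → . -], [X → . g X], [X → g . X] }  — shift
  I8: { [Y → num .] }  — reduce
  I9: { [X → g X .] }  — reduce
  I10: { [L → Y ) .] }  — reduce
  I11: { [L → Y L . g] }  — shift
  I12: { [L → Y L g .] }  — reduce
  I13: { [Y → X X .] }  — reduce
  I14: { [L → X num .] }  — reduce
  I15: { [C → g L g .] }  — reduce

Every state is either a pure shift/goto state or contains exactly one complete item and nothing to shift — no conflicts. The grammar is LR(0).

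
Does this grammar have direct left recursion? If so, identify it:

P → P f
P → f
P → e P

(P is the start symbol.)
Yes, P is left-recursive

P → P f: LEFT RECURSIVE (starts with P)
P → f: starts with f
P → e P: starts with e

The grammar has direct left recursion on: P.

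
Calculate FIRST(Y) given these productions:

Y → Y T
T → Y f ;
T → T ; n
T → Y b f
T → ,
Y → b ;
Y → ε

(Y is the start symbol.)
To compute FIRST(Y), examine every production with Y on the left-hand side, reading each right-hand side left to right until a non-nullable symbol is reached.

FIRST sets of the other non-terminals involved (by the same procedure, iterated to a fixed point):
  FIRST(T) = { ',', 'b', 'f' }

From Y → Y T:
  - Y is the symbol being defined: contributes nothing new
    Y is nullable, so continue to the next symbol
  - T is a non-terminal: add FIRST(T) \ {ε} = { ',', 'b', 'f' }
    T is not nullable, so stop
From Y → b ;:
  - b is a terminal: add 'b' and stop
From Y → ε:
  - ε-production, so ε ∈ FIRST(Y)

Collecting: FIRST(Y) = { ',', 'b', 'f', ε }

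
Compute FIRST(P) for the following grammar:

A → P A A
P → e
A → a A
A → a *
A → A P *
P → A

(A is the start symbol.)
To compute FIRST(P), examine every production with P on the left-hand side, reading each right-hand side left to right until a non-nullable symbol is reached.

FIRST sets of the other non-terminals involved (by the same procedure, iterated to a fixed point):
  FIRST(A) = { 'a', 'e' }

From P → e:
  - e is a terminal: add 'e' and stop
From P → A:
  - A is a non-terminal: add FIRST(A) \ {ε} = { 'a', 'e' }
    A is not nullable, so stop

Collecting: FIRST(P) = { 'a', 'e' }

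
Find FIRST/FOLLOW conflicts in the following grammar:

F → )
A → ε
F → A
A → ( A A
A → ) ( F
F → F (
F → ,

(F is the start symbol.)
Yes. F → ')' with FOLLOW(F) on { ')' }; F → F '(' with FOLLOW(F) on { '(', ')' }; A → '(' A A with FOLLOW(A) on { '(' }; A → ')' '(' F with FOLLOW(A) on { ')' }

A FIRST/FOLLOW conflict occurs when a non-terminal N has a nullable alternative N → β (β ⇒* ε) and another alternative N → α with FIRST(α) ∩ FOLLOW(N) ≠ ∅: on such a lookahead the parser cannot decide between expanding α and letting N vanish via β.

Nullable non-terminals: A, F.
FIRST sets used below: FIRST(A) = { '(', ')', ε }, FIRST(F) = { '(', ')', ',', ε }

A: nullable alternative(s) A → ε; FOLLOW(A) = { $, '(', ')' }
  A → ε: FIRST \ {ε} = { } — this is the only nullable alternative, skip
  A → ( A A: FIRST \ {ε} = { '(' } — overlaps FOLLOW(A) on { '(' }: CONFLICT
  A → ) ( F: FIRST \ {ε} = { ')' } — overlaps FOLLOW(A) on { ')' }: CONFLICT

F: nullable alternative(s) F → A; FOLLOW(F) = { $, '(', ')' }
  F → ): FIRST \ {ε} = { ')' } — overlaps FOLLOW(F) on { ')' }: CONFLICT
  F → A: FIRST \ {ε} = { '(', ')' } — this is the only nullable alternative, skip
  F → F (: FIRST \ {ε} = { '(', ')', ',' } — overlaps FOLLOW(F) on { '(', ')' }: CONFLICT
  F → ,: FIRST \ {ε} = { ',' } — disjoint from FOLLOW(F)

So the grammar has 4 FIRST/FOLLOW conflicts (marked CONFLICT above).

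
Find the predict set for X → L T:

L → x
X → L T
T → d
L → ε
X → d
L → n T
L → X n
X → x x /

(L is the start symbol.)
{ 'd', 'n', 'x' }

PREDICT(X → L T) = (FIRST(RHS) \ {ε}) ∪ (FOLLOW(X) if ε ∈ FIRST(RHS), i.e. RHS ⇒* ε)
FIRST(L) = { 'd', 'n', 'x', ε }
FIRST(T) = { 'd' }
FIRST(L T) = { 'd', 'n', 'x' }
ε ∉ FIRST(L T), so FOLLOW(X) is not added.
PREDICT(X → L T) = { 'd', 'n', 'x' }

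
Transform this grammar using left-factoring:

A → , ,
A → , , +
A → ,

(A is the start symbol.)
A → , A'
A' → , A''
A'' → ε
A'' → +
A' → ε

Left-factoring transforms A → αβ₁ | αβ₂ into A → αA' and A' → β₁ | β₂
(α is the longest common prefix among the alternatives). Repeat until
no nonterminal has two alternatives with a common prefix.

Round 1: A has alternatives sharing prefix ','. Introduce A': A → , A'
  Add: A' → ,
  Add: A' → , +
  Add: A' → ε

Round 2: A' has alternatives sharing prefix ','. Introduce A'': A' → , A''
  Add: A'' → ε
  Add: A'' → +

No remaining common prefixes — done.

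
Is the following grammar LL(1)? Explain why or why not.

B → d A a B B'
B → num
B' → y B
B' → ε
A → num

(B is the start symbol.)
No. Predict set conflict for B': { 'y' }

A grammar is LL(1) if for each non-terminal N with multiple productions, the predict sets of those productions are pairwise disjoint, where PREDICT(N → α) = (FIRST(α) \ {ε}) ∪ (FOLLOW(N) if α ⇒* ε).

Relevant sets:
  FOLLOW(B') = { $, 'y' }

For B:
  PREDICT(B → d A a B B') = { 'd' }
  PREDICT(B → num) = { 'num' }
For B':
  PREDICT(B' → y B) = { 'y' }
  PREDICT(B' → ε) = { $, 'y' }
A has a single production, so nothing to check there.

Conflict found: Predict set conflict for B': { 'y' }
The grammar is NOT LL(1).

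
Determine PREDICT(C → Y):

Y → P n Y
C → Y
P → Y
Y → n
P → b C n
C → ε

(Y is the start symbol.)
PREDICT(C → Y) = (FIRST(RHS) \ {ε}) ∪ (FOLLOW(C) if ε ∈ FIRST(RHS), i.e. RHS ⇒* ε)
FIRST(Y) = { 'b', 'n' }
FIRST(Y) = { 'b', 'n' }
ε ∉ FIRST(Y), so FOLLOW(C) is not added.
PREDICT(C → Y) = { 'b', 'n' }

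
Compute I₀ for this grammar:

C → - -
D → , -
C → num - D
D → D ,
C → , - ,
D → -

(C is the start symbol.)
{ [C → . , - ,], [C → . - -], [C → . num - D], [C' → . C] }

First, augment the grammar with C' → C
I₀ = CLOSURE({ [C' → . C] }):
  [C' → . C] has the dot before C: add [C → . - -], [C → . num - D], [C → . , - ,]
No further items can be added.

I₀ = { [C → . , - ,], [C → . - -], [C → . num - D], [C' → . C] }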